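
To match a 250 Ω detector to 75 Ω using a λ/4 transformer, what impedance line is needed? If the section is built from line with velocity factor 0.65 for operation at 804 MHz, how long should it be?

Z_qwt = √(Z_0·R_L) = √(75 × 250) = √18750
λ = 0.65·c/f = 0.243 m, so l = λ/4 = 0.0606 m

Z_qwt ≈ 137 Ω; length ≈ 6.06 cm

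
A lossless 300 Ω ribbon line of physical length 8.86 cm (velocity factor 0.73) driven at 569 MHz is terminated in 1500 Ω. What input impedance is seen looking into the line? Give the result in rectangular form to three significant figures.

Z_in ≈ 60.9 − j36 Ω

λ = v/f = 0.73·c / 569 MHz = 0.385 m
βl = 2π·l/λ = 2π × 0.23 = 82.9°
tan(βl) = tan(82.9°) = 8
Z_in = Z_0·(Z_L + jZ_0·tanβl)/(Z_0 + jZ_L·tanβl)
     = 300·(1500 + j2400)/(300 + j12000)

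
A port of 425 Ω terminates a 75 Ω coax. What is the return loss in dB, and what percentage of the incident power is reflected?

RL ≈ 3.1 dB; 49% of incident power reflected

Γ = (425 − 75)/(425 + 75) = 0.7
RL = −20·log₁₀(0.7) = 3.1 dB
P_refl/P_inc = |Γ|² = 0.49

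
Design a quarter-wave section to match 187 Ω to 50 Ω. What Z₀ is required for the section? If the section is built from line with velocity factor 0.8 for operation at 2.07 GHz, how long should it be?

Z_qwt ≈ 96.7 Ω; length ≈ 2.9 cm

Z_qwt = √(Z_0·R_L) = √(50 × 187) = √9350
λ = 0.8·c/f = 0.116 m, so l = λ/4 = 0.029 m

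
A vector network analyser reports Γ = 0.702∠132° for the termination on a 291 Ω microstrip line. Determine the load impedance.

Z_L ≈ 60.7 + j125 Ω

Z_L = Z_0·(1 + Γ)/(1 − Γ) = 291·(0.53 + j0.522)/(1.47 − j0.522)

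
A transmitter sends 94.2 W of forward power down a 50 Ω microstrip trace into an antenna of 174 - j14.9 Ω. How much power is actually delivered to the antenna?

|Γ| = |(124 − j14.9)/(224 − j14.9)| = 0.556
|Γ|² = 0.309
P_refl = |Γ|²·P_inc = 29.2 W, P_del = (1 − |Γ|²)·P_inc = 65 W

P_delivered ≈ 65 W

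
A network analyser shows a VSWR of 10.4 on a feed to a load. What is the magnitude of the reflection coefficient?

|Γ| ≈ 0.825

|Γ| = (S − 1)/(S + 1) = (10.4 − 1)/(10.4 + 1) = 9.4/11.4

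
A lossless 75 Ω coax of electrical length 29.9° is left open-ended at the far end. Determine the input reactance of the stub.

tan(βl) = 0.575
For an open-ended stub, Z_in = −jZ_0·cot(βl) = −jZ_0/tan(βl)

X_in ≈ -130 Ω (capacitive)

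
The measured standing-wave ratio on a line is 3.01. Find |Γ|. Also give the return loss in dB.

|Γ| = (S − 1)/(S + 1) = (3.01 − 1)/(3.01 + 1) = 2.01/4.01
RL = −20·log₁₀|Γ| = −20·log₁₀(0.501)

|Γ| ≈ 0.501; return loss ≈ 6 dB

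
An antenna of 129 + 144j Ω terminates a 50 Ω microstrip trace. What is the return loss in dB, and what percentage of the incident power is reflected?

RL ≈ 2.91 dB; 51.1% of incident power reflected

Γ = (79 + j144)/(179 + j144), |Γ| = 0.715
RL = −20·log₁₀(0.715) = 2.91 dB
P_refl/P_inc = |Γ|² = 0.511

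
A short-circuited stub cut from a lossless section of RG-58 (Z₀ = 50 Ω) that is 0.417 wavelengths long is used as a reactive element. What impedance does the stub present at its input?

βl = 2π × 0.417 = 150°
tan(βl) = -0.575
For a short-circuited stub, Z_in = jZ_0·tan(βl)

Z_in ≈ −j28.7 Ω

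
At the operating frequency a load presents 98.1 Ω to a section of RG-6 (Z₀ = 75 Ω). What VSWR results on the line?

VSWR ≈ 1.31

Γ = (98.1 − 75)/(98.1 + 75) = 0.133
VSWR = (1 + 0.133)/(1 − 0.133)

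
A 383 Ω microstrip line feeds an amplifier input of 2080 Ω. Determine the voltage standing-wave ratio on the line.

VSWR ≈ 5.43

Γ = (2080 − 383)/(2080 + 383) = 0.689
VSWR = (1 + 0.689)/(1 − 0.689)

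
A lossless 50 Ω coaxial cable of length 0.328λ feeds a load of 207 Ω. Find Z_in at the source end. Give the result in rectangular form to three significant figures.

Z_in ≈ 15.3 + j24.7 Ω

βl = 2π × 0.328 = 118°
tan(βl) = tan(118°) = -1.87
Z_in = Z_0·(Z_L + jZ_0·tanβl)/(Z_0 + jZ_L·tanβl)
     = 50·(207 − j93.7)/(50 − j388)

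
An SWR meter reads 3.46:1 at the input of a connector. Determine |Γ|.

|Γ| = (S − 1)/(S + 1) = (3.46 − 1)/(3.46 + 1) = 2.46/4.46

|Γ| ≈ 0.552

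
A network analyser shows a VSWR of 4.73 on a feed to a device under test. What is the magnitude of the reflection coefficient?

|Γ| ≈ 0.651

|Γ| = (S − 1)/(S + 1) = (4.73 − 1)/(4.73 + 1) = 3.73/5.73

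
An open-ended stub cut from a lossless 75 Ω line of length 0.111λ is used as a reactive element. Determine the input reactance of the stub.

X_in ≈ -89.5 Ω (capacitive)

βl = 2π × 0.111 = 40°
tan(βl) = 0.838
For an open-ended stub, Z_in = −jZ_0·cot(βl) = −jZ_0/tan(βl)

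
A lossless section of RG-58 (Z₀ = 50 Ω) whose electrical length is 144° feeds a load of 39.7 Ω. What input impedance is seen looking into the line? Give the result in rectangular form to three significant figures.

Z_in ≈ 45.5 − j10.1 Ω

tan(βl) = tan(144°) = -0.727
Z_in = Z_0·(Z_L + jZ_0·tanβl)/(Z_0 + jZ_L·tanβl)
     = 50·(39.7 − j36.3)/(50 − j28.8)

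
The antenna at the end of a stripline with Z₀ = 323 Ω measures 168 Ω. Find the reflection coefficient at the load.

Γ = -0.316

Γ = (Z_L − Z_0)/(Z_L + Z_0) = (168 − 323)/(168 + 323) = -155/491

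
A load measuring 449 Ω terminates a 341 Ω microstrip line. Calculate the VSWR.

VSWR ≈ 1.32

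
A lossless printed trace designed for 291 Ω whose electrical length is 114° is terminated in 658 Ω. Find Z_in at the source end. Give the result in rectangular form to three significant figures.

Z_in ≈ 148 + j100 Ω

tan(βl) = tan(114°) = -2.25
Z_in = Z_0·(Z_L + jZ_0·tanβl)/(Z_0 + jZ_L·tanβl)
     = 291·(658 − j654)/(291 − j1480)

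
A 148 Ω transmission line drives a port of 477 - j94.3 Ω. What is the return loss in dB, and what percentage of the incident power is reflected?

RL ≈ 5.33 dB; 29.3% of incident power reflected

Γ = (329 − j94.3)/(625 − j94.3), |Γ| = 0.541
RL = −20·log₁₀(0.541) = 5.33 dB
P_refl/P_inc = |Γ|² = 0.293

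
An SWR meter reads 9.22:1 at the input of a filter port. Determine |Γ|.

|Γ| = (S − 1)/(S + 1) = (9.22 − 1)/(9.22 + 1) = 8.22/10.2

|Γ| ≈ 0.804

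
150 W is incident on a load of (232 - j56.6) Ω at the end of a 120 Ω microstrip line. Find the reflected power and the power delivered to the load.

P_reflected ≈ 18.6 W; P_delivered ≈ 131 W

|Γ| = |(112 − j56.6)/(352 − j56.6)| = 0.352
|Γ|² = 0.124
P_refl = |Γ|²·P_inc = 18.6 W, P_del = (1 − |Γ|²)·P_inc = 131 W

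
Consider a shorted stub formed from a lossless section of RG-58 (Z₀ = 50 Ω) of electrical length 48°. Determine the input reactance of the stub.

X_in ≈ 55.5 Ω (inductive)

tan(βl) = 1.11
For a shorted stub, Z_in = jZ_0·tan(βl)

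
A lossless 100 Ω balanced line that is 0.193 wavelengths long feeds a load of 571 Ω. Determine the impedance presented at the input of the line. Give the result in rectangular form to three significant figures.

Z_in ≈ 19.9 − j36.1 Ω

βl = 2π × 0.193 = 69.5°
tan(βl) = tan(69.5°) = 2.67
Z_in = Z_0·(Z_L + jZ_0·tanβl)/(Z_0 + jZ_L·tanβl)
     = 100·(571 + j267)/(100 + j1530)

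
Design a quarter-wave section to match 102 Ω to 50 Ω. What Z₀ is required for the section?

Z_qwt ≈ 71.4 Ω

Z_qwt = √(Z_0·R_L) = √(50 × 102) = √5100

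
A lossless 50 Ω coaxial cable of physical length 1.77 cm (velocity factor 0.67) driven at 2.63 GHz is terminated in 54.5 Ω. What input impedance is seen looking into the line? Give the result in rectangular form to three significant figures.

λ = v/f = 0.67·c / 2.63 GHz = 0.0764 m
βl = 2π·l/λ = 2π × 0.232 = 83.4°
tan(βl) = tan(83.4°) = 8.61
Z_in = Z_0·(Z_L + jZ_0·tanβl)/(Z_0 + jZ_L·tanβl)
     = 50·(54.5 + j430)/(50 + j469)

Z_in ≈ 46 − j0.909 Ω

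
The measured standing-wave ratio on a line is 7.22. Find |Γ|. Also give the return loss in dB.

|Γ| ≈ 0.757; return loss ≈ 2.42 dB

|Γ| = (S − 1)/(S + 1) = (7.22 − 1)/(7.22 + 1) = 6.22/8.22
RL = −20·log₁₀|Γ| = −20·log₁₀(0.757)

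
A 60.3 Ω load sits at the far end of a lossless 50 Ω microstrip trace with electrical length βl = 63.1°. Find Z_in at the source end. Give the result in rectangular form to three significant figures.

tan(βl) = tan(63.1°) = 1.97
Z_in = Z_0·(Z_L + jZ_0·tanβl)/(Z_0 + jZ_L·tanβl)
     = 50·(60.3 + j98.6)/(50 + j119)

Z_in ≈ 44.3 − j6.73 Ω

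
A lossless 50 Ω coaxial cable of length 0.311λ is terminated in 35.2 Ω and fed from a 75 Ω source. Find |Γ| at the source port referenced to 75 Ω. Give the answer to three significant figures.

|Γ| ≈ 0.145

βl = 2π × 0.311 = 112°
tan(βl) = -2.48
Z_in = Z_0·(Z_L + jZ_0·tanβl)/(Z_0 + jZ_L·tanβl) = 62.2 − j15.4 Ω
Γ_s = (Z_in − Z_s)/(Z_in + Z_s) = (-12.8 − j15.4)/(137 − j15.4), |Γ_s| = 0.145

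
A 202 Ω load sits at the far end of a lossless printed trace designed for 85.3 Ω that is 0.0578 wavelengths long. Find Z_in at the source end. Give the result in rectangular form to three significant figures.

βl = 2π × 0.0578 = 20.8°
tan(βl) = tan(20.8°) = 0.38
Z_in = Z_0·(Z_L + jZ_0·tanβl)/(Z_0 + jZ_L·tanβl)
     = 85.3·(202 + j32.4)/(85.3 + j76.8)

Z_in ≈ 128 − j82.5 Ω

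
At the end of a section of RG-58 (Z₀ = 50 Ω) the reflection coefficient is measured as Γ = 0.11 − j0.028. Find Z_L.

Z_L ≈ 62.2 − j3.53 Ω

Z_L = Z_0·(1 + Γ)/(1 − Γ) = 50·(1.11 − j0.028)/(0.89 + j0.028)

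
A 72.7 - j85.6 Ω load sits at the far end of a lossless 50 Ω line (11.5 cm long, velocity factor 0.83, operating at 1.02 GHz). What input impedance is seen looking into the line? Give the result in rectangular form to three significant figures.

λ = v/f = 0.83·c / 1.02 GHz = 0.244 m
βl = 2π·l/λ = 2π × 0.471 = 170°
tan(βl) = tan(170°) = -0.184
Z_in = Z_0·(Z_L + jZ_0·tanβl)/(Z_0 + jZ_L·tanβl)
     = 50·(72.7 − j94.8)/(34.3 − j13.4)

Z_in ≈ 139 − j84.2 Ω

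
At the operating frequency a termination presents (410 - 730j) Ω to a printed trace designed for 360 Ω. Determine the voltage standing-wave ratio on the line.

VSWR ≈ 5.44

Γ = (Z_L − Z_0)/(Z_L + Z_0) = (50 − j730)/(770 − j730)
|Γ| = 732/1060 = 0.69
VSWR = (1 + |Γ|)/(1 − |Γ|) = 1.69/0.31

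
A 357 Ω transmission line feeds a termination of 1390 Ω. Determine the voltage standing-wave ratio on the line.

Γ = (1390 − 357)/(1390 + 357) = 0.591
VSWR = (1 + 0.591)/(1 − 0.591)

VSWR ≈ 3.89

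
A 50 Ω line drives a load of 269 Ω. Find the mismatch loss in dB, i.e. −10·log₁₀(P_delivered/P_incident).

Γ = (269 − 50)/(269 + 50) = 0.687
|Γ|² = 0.471, so P_del/P_inc = 1 − |Γ|² = 0.529
ML = −10·log₁₀(1 − |Γ|²)

mismatch loss ≈ 2.77 dB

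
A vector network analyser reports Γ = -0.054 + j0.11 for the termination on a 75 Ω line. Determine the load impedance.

Z_L = Z_0·(1 + Γ)/(1 − Γ) = 75·(0.946 + j0.11)/(1.05 − j0.11)

Z_L ≈ 65.8 + j14.7 Ω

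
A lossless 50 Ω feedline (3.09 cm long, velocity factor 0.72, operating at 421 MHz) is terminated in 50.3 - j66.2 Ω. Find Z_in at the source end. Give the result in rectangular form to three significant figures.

λ = v/f = 0.72·c / 421 MHz = 0.513 m
βl = 2π·l/λ = 2π × 0.0602 = 21.7°
tan(βl) = tan(21.7°) = 0.398
Z_in = Z_0·(Z_L + jZ_0·tanβl)/(Z_0 + jZ_L·tanβl)
     = 50·(50.3 − j46.3)/(76.3 + j20)

Z_in ≈ 23.4 − j36.5 Ω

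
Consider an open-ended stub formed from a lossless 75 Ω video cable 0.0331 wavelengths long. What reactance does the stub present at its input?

X_in ≈ -355 Ω (capacitive)

βl = 2π × 0.0331 = 11.9°
tan(βl) = 0.211
For an open-ended stub, Z_in = −jZ_0·cot(βl) = −jZ_0/tan(βl)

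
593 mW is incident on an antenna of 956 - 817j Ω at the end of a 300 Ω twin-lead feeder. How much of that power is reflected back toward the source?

|Γ| = |(656 − j817)/(1256 − j817)| = 0.699
|Γ|² = 0.489
P_refl = |Γ|²·P_inc = 290 mW, P_del = (1 − |Γ|²)·P_inc = 303 mW

P_reflected ≈ 290 mW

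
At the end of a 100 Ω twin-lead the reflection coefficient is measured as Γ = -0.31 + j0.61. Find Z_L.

Z_L ≈ 25.5 + j58.4 Ω

Z_L = Z_0·(1 + Γ)/(1 − Γ) = 100·(0.69 + j0.61)/(1.31 − j0.61)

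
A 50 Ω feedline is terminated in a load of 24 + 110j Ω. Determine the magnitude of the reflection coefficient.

|Γ| ≈ 0.853

Γ = (Z_L − Z_0)/(Z_L + Z_0) = (-26 + j110)/(74 + j110)
|Γ| = 113/133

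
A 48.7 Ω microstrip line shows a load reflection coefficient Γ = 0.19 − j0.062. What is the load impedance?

Z_L = Z_0·(1 + Γ)/(1 − Γ) = 48.7·(1.19 − j0.062)/(0.81 + j0.062)

Z_L ≈ 70.8 − j9.15 Ω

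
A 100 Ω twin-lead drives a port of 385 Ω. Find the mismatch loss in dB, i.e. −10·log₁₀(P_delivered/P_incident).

Γ = (385 − 100)/(385 + 100) = 0.588
|Γ|² = 0.345, so P_del/P_inc = 1 − |Γ|² = 0.655
ML = −10·log₁₀(1 − |Γ|²)

mismatch loss ≈ 1.84 dB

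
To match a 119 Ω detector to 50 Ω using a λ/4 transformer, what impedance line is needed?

Z_qwt = √(Z_0·R_L) = √(50 × 119) = √5950

Z_qwt ≈ 77.1 Ω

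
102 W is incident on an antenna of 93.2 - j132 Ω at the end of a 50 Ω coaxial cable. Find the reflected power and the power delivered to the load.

P_reflected ≈ 51.9 W; P_delivered ≈ 50.1 W

|Γ| = |(43.2 − j132)/(143.2 − j132)| = 0.713
|Γ|² = 0.509
P_refl = |Γ|²·P_inc = 51.9 W, P_del = (1 − |Γ|²)·P_inc = 50.1 W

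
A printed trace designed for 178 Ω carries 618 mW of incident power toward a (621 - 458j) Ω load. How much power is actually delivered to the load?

|Γ| = |(443 − j458)/(799 − j458)| = 0.692
|Γ|² = 0.479
P_refl = |Γ|²·P_inc = 296 mW, P_del = (1 − |Γ|²)·P_inc = 322 mW

P_delivered ≈ 322 mW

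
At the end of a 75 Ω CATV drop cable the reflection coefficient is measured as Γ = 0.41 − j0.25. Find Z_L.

Z_L ≈ 141 − j91.3 Ω

Z_L = Z_0·(1 + Γ)/(1 − Γ) = 75·(1.41 − j0.25)/(0.59 + j0.25)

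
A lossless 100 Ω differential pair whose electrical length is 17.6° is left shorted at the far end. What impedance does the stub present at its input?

Z_in ≈ +j31.7 Ω

tan(βl) = 0.317
For a shorted stub, Z_in = jZ_0·tan(βl)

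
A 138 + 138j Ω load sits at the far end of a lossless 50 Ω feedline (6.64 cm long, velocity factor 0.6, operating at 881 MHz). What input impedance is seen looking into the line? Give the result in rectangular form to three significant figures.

Z_in ≈ 9.49 + j14.2 Ω

λ = v/f = 0.6·c / 881 MHz = 0.204 m
βl = 2π·l/λ = 2π × 0.325 = 117°
tan(βl) = tan(117°) = -1.96
Z_in = Z_0·(Z_L + jZ_0·tanβl)/(Z_0 + jZ_L·tanβl)
     = 50·(138 + j39.9)/(321 − j271)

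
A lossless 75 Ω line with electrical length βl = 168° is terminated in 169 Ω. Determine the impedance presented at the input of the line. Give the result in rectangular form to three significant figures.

tan(βl) = tan(168°) = -0.213
Z_in = Z_0·(Z_L + jZ_0·tanβl)/(Z_0 + jZ_L·tanβl)
     = 75·(169 − j15.9)/(75 − j35.9)

Z_in ≈ 144 + j52.9 Ω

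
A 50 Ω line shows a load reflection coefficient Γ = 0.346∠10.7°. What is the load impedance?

Z_L ≈ 100 + j14.6 Ω

Z_L = Z_0·(1 + Γ)/(1 − Γ) = 50·(1.34 + j0.0642)/(0.66 − j0.0642)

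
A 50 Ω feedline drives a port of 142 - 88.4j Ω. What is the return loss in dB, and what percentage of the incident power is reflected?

Γ = (92 − j88.4)/(192 − j88.4), |Γ| = 0.604
RL = −20·log₁₀(0.604) = 4.38 dB
P_refl/P_inc = |Γ|² = 0.364

RL ≈ 4.38 dB; 36.4% of incident power reflected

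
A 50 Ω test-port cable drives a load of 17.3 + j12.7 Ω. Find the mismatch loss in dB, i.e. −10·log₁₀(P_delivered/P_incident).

mismatch loss ≈ 1.32 dB

Γ = (-32.7 + j12.7)/(67.3 + j12.7), |Γ| = 0.512
|Γ|² = 0.262, so P_del/P_inc = 1 − |Γ|² = 0.738
ML = −10·log₁₀(1 − |Γ|²)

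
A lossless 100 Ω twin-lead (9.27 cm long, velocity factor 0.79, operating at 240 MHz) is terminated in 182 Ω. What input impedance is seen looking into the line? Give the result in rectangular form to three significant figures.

λ = v/f = 0.79·c / 240 MHz = 0.988 m
βl = 2π·l/λ = 2π × 0.0939 = 33.8°
tan(βl) = tan(33.8°) = 0.669
Z_in = Z_0·(Z_L + jZ_0·tanβl)/(Z_0 + jZ_L·tanβl)
     = 100·(182 + j66.9)/(100 + j122)

Z_in ≈ 106 − j62.3 Ω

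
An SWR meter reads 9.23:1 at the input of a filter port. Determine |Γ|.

|Γ| ≈ 0.804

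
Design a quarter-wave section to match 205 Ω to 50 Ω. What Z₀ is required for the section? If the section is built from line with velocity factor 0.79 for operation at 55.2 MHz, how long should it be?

Z_qwt = √(Z_0·R_L) = √(50 × 205) = √10250
λ = 0.79·c/f = 4.29 m, so l = λ/4 = 1.07 m

Z_qwt ≈ 101 Ω; length ≈ 1.07 m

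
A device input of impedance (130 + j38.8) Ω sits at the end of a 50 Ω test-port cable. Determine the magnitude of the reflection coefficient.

|Γ| ≈ 0.483

Γ = (Z_L − Z_0)/(Z_L + Z_0) = (80 + j38.8)/(180 + j38.8)
|Γ| = 88.9/184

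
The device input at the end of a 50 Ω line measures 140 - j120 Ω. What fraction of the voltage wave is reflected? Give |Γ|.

|Γ| ≈ 0.667

Γ = (Z_L − Z_0)/(Z_L + Z_0) = (90 − j120)/(190 − j120)
|Γ| = 150/225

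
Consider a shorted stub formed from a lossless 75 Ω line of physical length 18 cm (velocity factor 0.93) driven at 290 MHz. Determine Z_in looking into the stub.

Z_in ≈ +j180 Ω

λ = v/f = 0.93·c / 290 MHz = 0.962 m
βl = 2π·l/λ = 2π × 0.187 = 67.4°
tan(βl) = 2.4
For a shorted stub, Z_in = jZ_0·tan(βl)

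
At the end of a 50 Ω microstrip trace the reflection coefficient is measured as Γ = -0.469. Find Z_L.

Z_L ≈ 18.1 Ω

Z_L = Z_0·(1 + Γ)/(1 − Γ) = 50·(0.531)/(1.47)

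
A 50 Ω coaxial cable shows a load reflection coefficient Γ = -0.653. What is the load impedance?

Z_L = Z_0·(1 + Γ)/(1 − Γ) = 50·(0.347)/(1.65)

Z_L ≈ 10.5 Ω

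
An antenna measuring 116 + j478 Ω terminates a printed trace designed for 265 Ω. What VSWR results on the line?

Γ = (Z_L − Z_0)/(Z_L + Z_0) = (-149 + j478)/(381 + j478)
|Γ| = 501/611 = 0.819
VSWR = (1 + |Γ|)/(1 − |Γ|) = 1.82/0.181

VSWR ≈ 10.1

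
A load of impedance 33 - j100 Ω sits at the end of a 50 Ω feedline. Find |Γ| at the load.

|Γ| ≈ 0.781

Γ = (Z_L − Z_0)/(Z_L + Z_0) = (-17 − j100)/(83 − j100)
|Γ| = 101/130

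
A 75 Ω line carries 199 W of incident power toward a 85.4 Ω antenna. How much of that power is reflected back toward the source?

Γ = (85.4 − 75)/(85.4 + 75) = 0.0648
|Γ|² = 0.0042
P_refl = |Γ|²·P_inc = 0.837 W, P_del = (1 − |Γ|²)·P_inc = 198 W

P_reflected ≈ 0.837 W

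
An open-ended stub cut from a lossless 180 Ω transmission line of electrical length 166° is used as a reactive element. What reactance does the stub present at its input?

X_in ≈ 722 Ω (inductive)

tan(βl) = -0.249
For an open-ended stub, Z_in = −jZ_0·cot(βl) = −jZ_0/tan(βl)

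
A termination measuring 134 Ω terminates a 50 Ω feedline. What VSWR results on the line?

Γ = (134 − 50)/(134 + 50) = 0.457
VSWR = (1 + 0.457)/(1 − 0.457)

VSWR ≈ 2.68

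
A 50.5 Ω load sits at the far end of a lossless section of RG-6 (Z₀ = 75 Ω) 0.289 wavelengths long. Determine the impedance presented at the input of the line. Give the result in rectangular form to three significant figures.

βl = 2π × 0.289 = 104°
tan(βl) = tan(104°) = -4
Z_in = Z_0·(Z_L + jZ_0·tanβl)/(Z_0 + jZ_L·tanβl)
     = 75·(50.5 − j300)/(75 − j202)

Z_in ≈ 104 − j19.9 Ω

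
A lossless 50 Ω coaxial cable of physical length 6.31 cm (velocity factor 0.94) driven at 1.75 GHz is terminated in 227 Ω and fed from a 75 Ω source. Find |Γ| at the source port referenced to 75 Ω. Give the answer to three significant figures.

λ = v/f = 0.94·c / 1.75 GHz = 0.161 m
βl = 2π·l/λ = 2π × 0.392 = 141°
tan(βl) = -0.811
Z_in = Z_0·(Z_L + jZ_0·tanβl)/(Z_0 + jZ_L·tanβl) = 25.9 + j54.6 Ω
Γ_s = (Z_in − Z_s)/(Z_in + Z_s) = (-49.1 + j54.6)/(101 + j54.6), |Γ_s| = 0.641

|Γ| ≈ 0.641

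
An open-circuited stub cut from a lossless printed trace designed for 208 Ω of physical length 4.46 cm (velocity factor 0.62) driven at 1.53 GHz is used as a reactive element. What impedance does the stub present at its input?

Z_in ≈ +j188 Ω

λ = v/f = 0.62·c / 1.53 GHz = 0.122 m
βl = 2π·l/λ = 2π × 0.367 = 132°
tan(βl) = -1.11
For an open-circuited stub, Z_in = −jZ_0·cot(βl) = −jZ_0/tan(βl)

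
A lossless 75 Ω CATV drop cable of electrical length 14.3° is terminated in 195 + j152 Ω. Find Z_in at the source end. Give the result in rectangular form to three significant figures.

Z_in ≈ 309 − j69.1 Ω

tan(βl) = tan(14.3°) = 0.255
Z_in = Z_0·(Z_L + jZ_0·tanβl)/(Z_0 + jZ_L·tanβl)
     = 75·(195 + j171)/(36.3 + j49.7)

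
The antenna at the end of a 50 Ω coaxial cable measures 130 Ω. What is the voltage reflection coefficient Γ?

Γ = 0.444

Γ = (Z_L − Z_0)/(Z_L + Z_0) = (130 − 50)/(130 + 50) = 80/180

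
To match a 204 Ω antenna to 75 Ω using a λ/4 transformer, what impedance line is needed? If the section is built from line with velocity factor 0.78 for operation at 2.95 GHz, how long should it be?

Z_qwt = √(Z_0·R_L) = √(75 × 204) = √15300
λ = 0.78·c/f = 0.0793 m, so l = λ/4 = 0.0198 m

Z_qwt ≈ 124 Ω; length ≈ 1.98 cm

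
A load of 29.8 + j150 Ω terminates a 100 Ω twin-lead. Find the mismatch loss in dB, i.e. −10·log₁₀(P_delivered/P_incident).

mismatch loss ≈ 5.19 dB

Γ = (-70.2 + j150)/(129.8 + j150), |Γ| = 0.835
|Γ|² = 0.697, so P_del/P_inc = 1 − |Γ|² = 0.303
ML = −10·log₁₀(1 − |Γ|²)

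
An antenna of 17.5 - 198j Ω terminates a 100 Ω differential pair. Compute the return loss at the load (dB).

RL ≈ 0.615 dB

Γ = (-82.5 − j198)/(117.5 − j198), |Γ| = 0.932
RL = −20·log₁₀|Γ| = −20·log₁₀(0.932)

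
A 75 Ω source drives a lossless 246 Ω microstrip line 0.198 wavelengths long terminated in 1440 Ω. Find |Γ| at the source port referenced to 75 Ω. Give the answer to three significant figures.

βl = 2π × 0.198 = 71.3°
tan(βl) = 2.95
Z_in = Z_0·(Z_L + jZ_0·tanβl)/(Z_0 + jZ_L·tanβl) = 46.7 − j80.7 Ω
Γ_s = (Z_in − Z_s)/(Z_in + Z_s) = (-28.3 − j80.7)/(122 − j80.7), |Γ_s| = 0.585

|Γ| ≈ 0.585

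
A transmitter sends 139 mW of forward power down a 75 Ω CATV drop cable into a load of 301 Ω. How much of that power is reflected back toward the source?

Γ = (301 − 75)/(301 + 75) = 0.601
|Γ|² = 0.361
P_refl = |Γ|²·P_inc = 50.2 mW, P_del = (1 − |Γ|²)·P_inc = 88.8 mW

P_reflected ≈ 50.2 mW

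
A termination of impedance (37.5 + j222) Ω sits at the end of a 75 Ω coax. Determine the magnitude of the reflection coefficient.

|Γ| ≈ 0.905

Γ = (Z_L − Z_0)/(Z_L + Z_0) = (-37.5 + j222)/(112.5 + j222)
|Γ| = 225/249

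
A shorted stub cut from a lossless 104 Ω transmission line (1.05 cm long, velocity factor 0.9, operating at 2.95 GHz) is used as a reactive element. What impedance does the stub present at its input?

λ = v/f = 0.9·c / 2.95 GHz = 0.0915 m
βl = 2π·l/λ = 2π × 0.115 = 41.3°
tan(βl) = 0.879
For a shorted stub, Z_in = jZ_0·tan(βl)

Z_in ≈ +j91.4 Ω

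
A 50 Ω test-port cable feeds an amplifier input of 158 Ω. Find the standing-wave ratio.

VSWR ≈ 3.16

For a purely resistive load, VSWR = R_L/Z_0 or Z_0/R_L (whichever > 1) = 158/50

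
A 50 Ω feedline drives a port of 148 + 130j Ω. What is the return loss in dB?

Γ = (98 + j130)/(198 + j130), |Γ| = 0.687
RL = −20·log₁₀|Γ| = −20·log₁₀(0.687)

RL ≈ 3.26 dB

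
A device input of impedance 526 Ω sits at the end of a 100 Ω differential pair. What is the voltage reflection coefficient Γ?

Γ = 0.681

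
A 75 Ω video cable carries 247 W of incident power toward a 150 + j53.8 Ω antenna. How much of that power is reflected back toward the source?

P_reflected ≈ 39.3 W

|Γ| = |(75 + j53.8)/(225 + j53.8)| = 0.399
|Γ|² = 0.159
P_refl = |Γ|²·P_inc = 39.3 W, P_del = (1 − |Γ|²)·P_inc = 208 W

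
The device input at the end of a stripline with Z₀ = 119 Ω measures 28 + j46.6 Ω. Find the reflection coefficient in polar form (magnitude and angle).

Γ ≈ 0.663 ∠ 135°

Γ = (Z_L − Z_0)/(Z_L + Z_0) = (-91 + j46.6)/(147 + j46.6)
|Γ| = 102/154 = 0.663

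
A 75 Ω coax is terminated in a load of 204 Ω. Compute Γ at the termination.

Γ = 0.462

Γ = (Z_L − Z_0)/(Z_L + Z_0) = (204 − 75)/(204 + 75) = 129/279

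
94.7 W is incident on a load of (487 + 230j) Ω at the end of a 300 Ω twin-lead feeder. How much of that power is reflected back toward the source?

P_reflected ≈ 12.4 W

|Γ| = |(187 + j230)/(787 + j230)| = 0.362
|Γ|² = 0.131
P_refl = |Γ|²·P_inc = 12.4 W, P_del = (1 − |Γ|²)·P_inc = 82.3 W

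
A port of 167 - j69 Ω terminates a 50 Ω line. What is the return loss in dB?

RL ≈ 4.49 dB

Γ = (117 − j69)/(217 − j69), |Γ| = 0.597
RL = −20·log₁₀|Γ| = −20·log₁₀(0.597)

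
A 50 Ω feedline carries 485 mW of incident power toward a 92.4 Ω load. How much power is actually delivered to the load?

P_delivered ≈ 442 mW

Γ = (92.4 − 50)/(92.4 + 50) = 0.298
|Γ|² = 0.0887
P_refl = |Γ|²·P_inc = 43 mW, P_del = (1 − |Γ|²)·P_inc = 442 mW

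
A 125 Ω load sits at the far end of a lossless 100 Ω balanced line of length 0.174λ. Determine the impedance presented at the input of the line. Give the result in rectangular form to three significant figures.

βl = 2π × 0.174 = 62.6°
tan(βl) = tan(62.6°) = 1.93
Z_in = Z_0·(Z_L + jZ_0·tanβl)/(Z_0 + jZ_L·tanβl)
     = 100·(125 + j193)/(100 + j242)

Z_in ≈ 86.6 − j15.9 Ω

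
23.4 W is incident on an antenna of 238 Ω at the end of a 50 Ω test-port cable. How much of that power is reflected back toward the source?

P_reflected ≈ 9.97 W

Γ = (238 − 50)/(238 + 50) = 0.653
|Γ|² = 0.426
P_refl = |Γ|²·P_inc = 9.97 W, P_del = (1 − |Γ|²)·P_inc = 13.4 W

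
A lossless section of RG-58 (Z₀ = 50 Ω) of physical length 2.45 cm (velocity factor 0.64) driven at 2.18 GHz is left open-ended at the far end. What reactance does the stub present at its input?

λ = v/f = 0.64·c / 2.18 GHz = 0.0881 m
βl = 2π·l/λ = 2π × 0.278 = 100°
tan(βl) = -5.59
For an open-ended stub, Z_in = −jZ_0·cot(βl) = −jZ_0/tan(βl)

X_in ≈ 8.95 Ω (inductive)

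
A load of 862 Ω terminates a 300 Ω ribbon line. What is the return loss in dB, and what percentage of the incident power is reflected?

RL ≈ 6.31 dB; 23.4% of incident power reflected

Γ = (862 − 300)/(862 + 300) = 0.484
RL = −20·log₁₀(0.484) = 6.31 dB
P_refl/P_inc = |Γ|² = 0.234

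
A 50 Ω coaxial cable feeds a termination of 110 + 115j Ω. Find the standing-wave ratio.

VSWR ≈ 4.85

Γ = (Z_L − Z_0)/(Z_L + Z_0) = (60 + j115)/(160 + j115)
|Γ| = 130/197 = 0.658
VSWR = (1 + |Γ|)/(1 − |Γ|) = 1.66/0.342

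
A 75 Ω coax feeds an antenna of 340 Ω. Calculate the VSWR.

VSWR ≈ 4.53

Γ = (340 − 75)/(340 + 75) = 0.639
VSWR = (1 + 0.639)/(1 − 0.639)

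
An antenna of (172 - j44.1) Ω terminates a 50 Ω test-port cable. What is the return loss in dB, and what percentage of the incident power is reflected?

Γ = (122 − j44.1)/(222 − j44.1), |Γ| = 0.573
RL = −20·log₁₀(0.573) = 4.83 dB
P_refl/P_inc = |Γ|² = 0.329

RL ≈ 4.83 dB; 32.9% of incident power reflected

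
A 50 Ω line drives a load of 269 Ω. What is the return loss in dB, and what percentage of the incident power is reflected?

Γ = (269 − 50)/(269 + 50) = 0.687
RL = −20·log₁₀(0.687) = 3.27 dB
P_refl/P_inc = |Γ|² = 0.471

RL ≈ 3.27 dB; 47.1% of incident power reflected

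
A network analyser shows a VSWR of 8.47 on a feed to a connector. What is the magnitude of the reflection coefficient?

|Γ| ≈ 0.789

|Γ| = (S − 1)/(S + 1) = (8.47 − 1)/(8.47 + 1) = 7.47/9.47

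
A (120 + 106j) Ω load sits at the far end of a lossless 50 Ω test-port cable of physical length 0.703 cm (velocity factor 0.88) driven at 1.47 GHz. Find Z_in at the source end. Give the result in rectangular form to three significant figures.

Z_in ≈ 219 − j28.9 Ω

λ = v/f = 0.88·c / 1.47 GHz = 0.18 m
βl = 2π·l/λ = 2π × 0.0391 = 14.1°
tan(βl) = tan(14.1°) = 0.251
Z_in = Z_0·(Z_L + jZ_0·tanβl)/(Z_0 + jZ_L·tanβl)
     = 50·(120 + j119)/(23.4 + j30.1)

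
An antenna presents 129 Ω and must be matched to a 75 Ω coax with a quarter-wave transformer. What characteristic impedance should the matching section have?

Z_qwt ≈ 98.4 Ω

Z_qwt = √(Z_0·R_L) = √(75 × 129) = √9675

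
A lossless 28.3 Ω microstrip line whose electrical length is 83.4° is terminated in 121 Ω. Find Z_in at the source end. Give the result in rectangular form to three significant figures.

Z_in ≈ 6.7 − j3.09 Ω

tan(βl) = tan(83.4°) = 8.64
Z_in = Z_0·(Z_L + jZ_0·tanβl)/(Z_0 + jZ_L·tanβl)
     = 28.3·(121 + j245)/(28.3 + j1050)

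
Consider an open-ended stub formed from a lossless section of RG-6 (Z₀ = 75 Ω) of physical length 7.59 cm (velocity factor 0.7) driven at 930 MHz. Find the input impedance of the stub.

Z_in ≈ +j45.1 Ω

λ = v/f = 0.7·c / 930 MHz = 0.226 m
βl = 2π·l/λ = 2π × 0.336 = 121°
tan(βl) = -1.66
For an open-ended stub, Z_in = −jZ_0·cot(βl) = −jZ_0/tan(βl)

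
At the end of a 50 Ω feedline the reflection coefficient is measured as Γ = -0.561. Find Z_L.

Z_L = Z_0·(1 + Γ)/(1 − Γ) = 50·(0.439)/(1.56)

Z_L ≈ 14.1 Ω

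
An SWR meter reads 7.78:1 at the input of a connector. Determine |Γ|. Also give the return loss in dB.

|Γ| ≈ 0.772; return loss ≈ 2.25 dB

|Γ| = (S − 1)/(S + 1) = (7.78 − 1)/(7.78 + 1) = 6.78/8.78
RL = −20·log₁₀|Γ| = −20·log₁₀(0.772)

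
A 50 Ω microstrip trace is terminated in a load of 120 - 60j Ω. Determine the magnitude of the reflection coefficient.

|Γ| ≈ 0.511

Γ = (Z_L − Z_0)/(Z_L + Z_0) = (70 − j60)/(170 − j60)
|Γ| = 92.2/180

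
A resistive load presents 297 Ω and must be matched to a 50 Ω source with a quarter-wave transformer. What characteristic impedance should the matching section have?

Z_qwt = √(Z_0·R_L) = √(50 × 297) = √14850

Z_qwt ≈ 122 Ω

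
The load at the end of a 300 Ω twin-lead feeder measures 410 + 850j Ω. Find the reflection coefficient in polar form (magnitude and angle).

Γ ≈ 0.774 ∠ 32.5°

Γ = (Z_L − Z_0)/(Z_L + Z_0) = (110 + j850)/(710 + j850)
|Γ| = 857/1110 = 0.774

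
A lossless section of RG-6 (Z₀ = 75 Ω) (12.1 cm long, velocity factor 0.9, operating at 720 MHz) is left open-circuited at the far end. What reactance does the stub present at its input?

X_in ≈ 36.8 Ω (inductive)

λ = v/f = 0.9·c / 720 MHz = 0.375 m
βl = 2π·l/λ = 2π × 0.323 = 116°
tan(βl) = -2.04
For an open-circuited stub, Z_in = −jZ_0·cot(βl) = −jZ_0/tan(βl)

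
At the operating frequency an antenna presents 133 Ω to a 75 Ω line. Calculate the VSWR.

Γ = (133 − 75)/(133 + 75) = 0.279
VSWR = (1 + 0.279)/(1 − 0.279)

VSWR ≈ 1.77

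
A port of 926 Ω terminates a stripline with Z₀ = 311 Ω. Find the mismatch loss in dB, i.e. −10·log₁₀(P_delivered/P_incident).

Γ = (926 − 311)/(926 + 311) = 0.497
|Γ|² = 0.247, so P_del/P_inc = 1 − |Γ|² = 0.753
ML = −10·log₁₀(1 − |Γ|²)

mismatch loss ≈ 1.23 dB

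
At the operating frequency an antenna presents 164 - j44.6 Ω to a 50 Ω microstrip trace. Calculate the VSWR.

Γ = (Z_L − Z_0)/(Z_L + Z_0) = (114 − j44.6)/(214 − j44.6)
|Γ| = 122/219 = 0.56
VSWR = (1 + |Γ|)/(1 − |Γ|) = 1.56/0.44

VSWR ≈ 3.55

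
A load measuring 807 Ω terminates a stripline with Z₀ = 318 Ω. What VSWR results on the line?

Γ = (807 − 318)/(807 + 318) = 0.435
VSWR = (1 + 0.435)/(1 − 0.435)

VSWR ≈ 2.54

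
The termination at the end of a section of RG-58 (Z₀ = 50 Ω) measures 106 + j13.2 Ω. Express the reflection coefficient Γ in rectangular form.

Γ ≈ 0.364 + j0.0539

Γ = (Z_L − Z_0)/(Z_L + Z_0) = (56 + j13.2)/(156 + j13.2)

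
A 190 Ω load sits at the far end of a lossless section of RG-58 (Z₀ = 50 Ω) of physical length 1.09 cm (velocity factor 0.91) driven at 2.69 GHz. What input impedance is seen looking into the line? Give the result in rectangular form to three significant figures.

Z_in ≈ 30.4 − j52.5 Ω

λ = v/f = 0.91·c / 2.69 GHz = 0.101 m
βl = 2π·l/λ = 2π × 0.107 = 38.7°
tan(βl) = tan(38.7°) = 0.8
Z_in = Z_0·(Z_L + jZ_0·tanβl)/(Z_0 + jZ_L·tanβl)
     = 50·(190 + j40)/(50 + j152)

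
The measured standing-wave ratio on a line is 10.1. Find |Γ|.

|Γ| = (S − 1)/(S + 1) = (10.1 − 1)/(10.1 + 1) = 9.1/11.1

|Γ| ≈ 0.82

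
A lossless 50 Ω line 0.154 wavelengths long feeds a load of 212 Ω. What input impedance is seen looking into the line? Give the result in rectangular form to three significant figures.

βl = 2π × 0.154 = 55.4°
tan(βl) = tan(55.4°) = 1.45
Z_in = Z_0·(Z_L + jZ_0·tanβl)/(Z_0 + jZ_L·tanβl)
     = 50·(212 + j72.6)/(50 + j308)

Z_in ≈ 16.9 − j31.7 Ω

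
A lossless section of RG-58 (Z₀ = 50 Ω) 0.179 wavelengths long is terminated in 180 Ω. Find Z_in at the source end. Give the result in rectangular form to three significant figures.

Z_in ≈ 16.8 − j21.7 Ω

βl = 2π × 0.179 = 64.4°
tan(βl) = tan(64.4°) = 2.09
Z_in = Z_0·(Z_L + jZ_0·tanβl)/(Z_0 + jZ_L·tanβl)
     = 50·(180 + j105)/(50 + j376)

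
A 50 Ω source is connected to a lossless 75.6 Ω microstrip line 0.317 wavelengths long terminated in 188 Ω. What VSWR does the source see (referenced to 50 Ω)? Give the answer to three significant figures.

βl = 2π × 0.317 = 114°
tan(βl) = -2.23
Z_in = Z_0·(Z_L + jZ_0·tanβl)/(Z_0 + jZ_L·tanβl) = 35.3 + j27.5 Ω
Γ_s = (Z_in − Z_s)/(Z_in + Z_s) = (-14.7 + j27.5)/(85.3 + j27.5), |Γ_s| = 0.347
VSWR = (1 + |Γ_s|)/(1 − |Γ_s|)

VSWR ≈ 2.06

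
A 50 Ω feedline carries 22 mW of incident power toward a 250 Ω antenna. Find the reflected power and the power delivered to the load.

P_reflected ≈ 9.78 mW; P_delivered ≈ 12.2 mW

Γ = (250 − 50)/(250 + 50) = 0.667
|Γ|² = 0.444
P_refl = |Γ|²·P_inc = 9.78 mW, P_del = (1 − |Γ|²)·P_inc = 12.2 mW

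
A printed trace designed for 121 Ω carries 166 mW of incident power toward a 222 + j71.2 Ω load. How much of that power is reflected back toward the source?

P_reflected ≈ 20.7 mW

|Γ| = |(101 + j71.2)/(343 + j71.2)| = 0.353
|Γ|² = 0.124
P_refl = |Γ|²·P_inc = 20.7 mW, P_del = (1 − |Γ|²)·P_inc = 145 mW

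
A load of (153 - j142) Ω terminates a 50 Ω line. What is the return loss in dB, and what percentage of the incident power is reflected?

Γ = (103 − j142)/(203 − j142), |Γ| = 0.708
RL = −20·log₁₀(0.708) = 3 dB
P_refl/P_inc = |Γ|² = 0.501

RL ≈ 3 dB; 50.1% of incident power reflected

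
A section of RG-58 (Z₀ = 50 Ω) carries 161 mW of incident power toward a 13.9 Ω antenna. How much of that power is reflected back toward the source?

P_reflected ≈ 51.4 mW

Γ = (13.9 − 50)/(13.9 + 50) = -0.565
|Γ|² = 0.319
P_refl = |Γ|²·P_inc = 51.4 mW, P_del = (1 − |Γ|²)·P_inc = 110 mW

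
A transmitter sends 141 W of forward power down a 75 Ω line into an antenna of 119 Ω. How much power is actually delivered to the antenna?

Γ = (119 − 75)/(119 + 75) = 0.227
|Γ|² = 0.0514
P_refl = |Γ|²·P_inc = 7.25 W, P_del = (1 − |Γ|²)·P_inc = 134 W

P_delivered ≈ 134 W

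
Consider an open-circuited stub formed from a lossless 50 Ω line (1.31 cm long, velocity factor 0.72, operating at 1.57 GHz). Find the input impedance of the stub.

λ = v/f = 0.72·c / 1.57 GHz = 0.138 m
βl = 2π·l/λ = 2π × 0.0952 = 34.3°
tan(βl) = 0.682
For an open-circuited stub, Z_in = −jZ_0·cot(βl) = −jZ_0/tan(βl)

Z_in ≈ −j73.4 Ω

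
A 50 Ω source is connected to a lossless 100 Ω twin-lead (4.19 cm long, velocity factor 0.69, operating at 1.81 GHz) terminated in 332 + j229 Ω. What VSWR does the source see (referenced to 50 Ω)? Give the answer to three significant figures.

λ = v/f = 0.69·c / 1.81 GHz = 0.114 m
βl = 2π·l/λ = 2π × 0.366 = 132°
tan(βl) = -1.11
Z_in = Z_0·(Z_L + jZ_0·tanβl)/(Z_0 + jZ_L·tanβl) = 28.3 + j62.5 Ω
Γ_s = (Z_in − Z_s)/(Z_in + Z_s) = (-21.7 + j62.5)/(78.3 + j62.5), |Γ_s| = 0.661
VSWR = (1 + |Γ_s|)/(1 − |Γ_s|)

VSWR ≈ 4.89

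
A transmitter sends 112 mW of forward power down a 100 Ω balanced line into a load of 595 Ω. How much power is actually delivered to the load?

Γ = (595 − 100)/(595 + 100) = 0.712
|Γ|² = 0.507
P_refl = |Γ|²·P_inc = 56.8 mW, P_del = (1 − |Γ|²)·P_inc = 55.2 mW

P_delivered ≈ 55.2 mW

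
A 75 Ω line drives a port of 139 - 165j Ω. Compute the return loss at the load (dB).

Γ = (64 − j165)/(214 − j165), |Γ| = 0.655
RL = −20·log₁₀|Γ| = −20·log₁₀(0.655)

RL ≈ 3.68 dB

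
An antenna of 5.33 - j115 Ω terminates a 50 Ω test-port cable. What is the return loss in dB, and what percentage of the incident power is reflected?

Γ = (-44.67 − j115)/(55.33 − j115), |Γ| = 0.967
RL = −20·log₁₀(0.967) = 0.294 dB
P_refl/P_inc = |Γ|² = 0.935

RL ≈ 0.294 dB; 93.5% of incident power reflected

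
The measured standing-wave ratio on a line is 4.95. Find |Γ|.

|Γ| ≈ 0.664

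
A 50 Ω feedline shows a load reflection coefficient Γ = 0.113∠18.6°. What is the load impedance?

Z_L = Z_0·(1 + Γ)/(1 − Γ) = 50·(1.11 + j0.036)/(0.893 − j0.036)

Z_L ≈ 61.8 + j4.51 Ω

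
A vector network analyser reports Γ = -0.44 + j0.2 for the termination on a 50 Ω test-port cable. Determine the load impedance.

Z_L ≈ 18.1 + j9.46 Ω

Z_L = Z_0·(1 + Γ)/(1 − Γ) = 50·(0.56 + j0.2)/(1.44 − j0.2)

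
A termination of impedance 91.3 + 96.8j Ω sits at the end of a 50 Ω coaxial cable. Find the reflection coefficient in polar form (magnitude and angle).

Γ = (Z_L − Z_0)/(Z_L + Z_0) = (41.3 + j96.8)/(141.3 + j96.8)
|Γ| = 105/171 = 0.614

Γ ≈ 0.614 ∠ 32.5°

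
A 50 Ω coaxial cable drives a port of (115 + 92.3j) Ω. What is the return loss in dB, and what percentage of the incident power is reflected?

RL ≈ 4.48 dB; 35.7% of incident power reflected

Γ = (65 + j92.3)/(165 + j92.3), |Γ| = 0.597
RL = −20·log₁₀(0.597) = 4.48 dB
P_refl/P_inc = |Γ|² = 0.357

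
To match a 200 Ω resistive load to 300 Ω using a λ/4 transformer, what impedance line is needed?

Z_qwt ≈ 245 Ω

Z_qwt = √(Z_0·R_L) = √(300 × 200) = √60000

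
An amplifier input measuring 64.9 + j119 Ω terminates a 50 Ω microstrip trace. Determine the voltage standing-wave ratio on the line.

VSWR ≈ 6.27

Γ = (Z_L − Z_0)/(Z_L + Z_0) = (14.9 + j119)/(114.9 + j119)
|Γ| = 120/165 = 0.725
VSWR = (1 + |Γ|)/(1 − |Γ|) = 1.73/0.275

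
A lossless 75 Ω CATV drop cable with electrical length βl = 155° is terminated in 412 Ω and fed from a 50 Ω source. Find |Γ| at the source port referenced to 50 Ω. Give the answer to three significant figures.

tan(βl) = -0.466
Z_in = Z_0·(Z_L + jZ_0·tanβl)/(Z_0 + jZ_L·tanβl) = 66.3 + j135 Ω
Γ_s = (Z_in − Z_s)/(Z_in + Z_s) = (16.3 + j135)/(116 + j135), |Γ_s| = 0.763

|Γ| ≈ 0.763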